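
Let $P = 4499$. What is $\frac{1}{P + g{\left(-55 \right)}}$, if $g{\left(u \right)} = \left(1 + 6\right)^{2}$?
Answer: $\frac{1}{4548} \approx 0.00021988$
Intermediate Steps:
$g{\left(u \right)} = 49$ ($g{\left(u \right)} = 7^{2} = 49$)
$\frac{1}{P + g{\left(-55 \right)}} = \frac{1}{4499 + 49} = \frac{1}{4548}$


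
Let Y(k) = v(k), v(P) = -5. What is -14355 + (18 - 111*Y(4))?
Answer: -13782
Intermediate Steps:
Y(k) = -5
-14355 + (18 - 111*Y(4)) = -14355 + (18 - 111*(-5)) = -14355 + (18 + 555) = -14355 + 573 = -13782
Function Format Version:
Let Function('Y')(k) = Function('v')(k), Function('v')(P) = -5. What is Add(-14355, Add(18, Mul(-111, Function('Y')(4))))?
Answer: -13782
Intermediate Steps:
Function('Y')(k) = -5
Add(-14355, Add(18, Mul(-111, Function('Y')(4)))) = Add(-14355, Add(18, Mul(-111, -5))) = Add(-14355, Add(18, 555)) = Add(-14355, 573) = -13782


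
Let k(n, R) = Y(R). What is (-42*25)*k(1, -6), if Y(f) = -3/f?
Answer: -525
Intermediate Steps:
k(n, R) = -3/R
(-42*25)*k(1, -6) = (-42*25)*(-3/(-6)) = -(-3150)*(-1)/6 = -1050*1/2 = -525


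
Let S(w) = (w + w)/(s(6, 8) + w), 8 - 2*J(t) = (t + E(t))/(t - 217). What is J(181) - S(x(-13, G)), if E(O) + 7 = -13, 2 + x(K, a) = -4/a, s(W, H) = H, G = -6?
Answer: 2389/360 ≈ 6.6361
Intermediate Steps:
x(K, a) = -2 - 4/a
E(O) = -20 (E(O) = -7 - 13 = -20)
J(t) = 4 - (-20 + t)/(2*(-217 + t)) (J(t) = 4 - (t - 20)/(2*(t - 217)) = 4 - (-20 + t)/(2*(-217 + t)))
S(w) = 2*w/(8 + w) (S(w) = (w + w)/(8 + w) = (2*w)/(8 + w) = 2*w/(8 + w))
J(181) - S(x(-13, G)) = (-1716 + 7*181)/(2*(-217 + 181)) - 2*(-2 - 4/(-6))/(8 + (-2 - 4/(-6))) = (1/2)*(-1716 + 1267)/(-36) - 2*(-2 - 4*(-1/6))/(8 + (-2 - 4*(-1/6))) = (1/2)*(-1/36)*(-449) - 2*(-2 + 2/3)/(8 + (-2 + 2/3)) = 449/72 - 2*(-4)/(3*(8 - 4/3)) = 449/72 - 2*(-4)/(3*20/3) = 449/72 - 2*(-4)*3/(3*20) = 449/72 - 1*(-2/5) = 449/72 + 2/5 = 2389/360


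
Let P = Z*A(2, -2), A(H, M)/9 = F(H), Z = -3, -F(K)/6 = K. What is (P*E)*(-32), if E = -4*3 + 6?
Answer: 62208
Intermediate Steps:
F(K) = -6*K
A(H, M) = -54*H (A(H, M) = 9*(-6*H) = -54*H)
P = 324 (P = -(-162)*2 = -3*(-108) = 324)
E = -6 (E = -12 + 6 = -6)
(P*E)*(-32) = (324*(-6))*(-32) = -1944*(-32) = 62208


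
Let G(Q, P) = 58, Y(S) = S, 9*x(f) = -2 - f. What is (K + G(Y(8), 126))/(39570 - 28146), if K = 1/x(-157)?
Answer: 8999/1770720 ≈ 0.0050821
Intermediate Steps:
x(f) = -2/9 - f/9 (x(f) = (-2 - f)/9 = -2/9 - f/9)
K = 9/155 (K = 1/(-2/9 - ⅑*(-157)) = 1/(-2/9 + 157/9) = 1/(155/9) = 9/155 ≈ 0.058065)
(K + G(Y(8), 126))/(39570 - 28146) = (9/155 + 58)/(39570 - 28146) = (8999/155)/11424 = (8999/155)*(1/11424) = 8999/1770720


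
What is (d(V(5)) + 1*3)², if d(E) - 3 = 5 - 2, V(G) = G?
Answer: 81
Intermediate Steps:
d(E) = 6 (d(E) = 3 + (5 - 2) = 3 + 3 = 6)
(d(V(5)) + 1*3)² = (6 + 1*3)² = (6 + 3)² = 9² = 81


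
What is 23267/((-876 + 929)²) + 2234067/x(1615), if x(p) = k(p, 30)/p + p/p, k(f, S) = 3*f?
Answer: 118407307/212 ≈ 5.5853e+5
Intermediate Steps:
x(p) = 4 (x(p) = (3*p)/p + p/p = 3 + 1 = 4)
23267/((-876 + 929)²) + 2234067/x(1615) = 23267/((-876 + 929)²) + 2234067/4 = 23267/(53²) + 2234067*(¼) = 23267/2809 + 2234067/4 = 23267*(1/2809) + 2234067/4 = 439/53 + 2234067/4 = 118407307/212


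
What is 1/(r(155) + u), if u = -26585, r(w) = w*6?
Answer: -1/25655 ≈ -3.8979e-5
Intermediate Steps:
r(w) = 6*w
1/(r(155) + u) = 1/(6*155 - 26585) = 1/(930 - 26585) = 1/(-25655) = -1/25655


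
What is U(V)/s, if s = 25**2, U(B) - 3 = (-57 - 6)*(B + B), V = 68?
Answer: -1713/125 ≈ -13.704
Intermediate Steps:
U(B) = 3 - 126*B (U(B) = 3 + (-57 - 6)*(B + B) = 3 - 126*B)
s = 625
U(V)/s = (3 - 126*68)/625 = (3 - 8568)*(1/625) = -8565*1/625 = -1713/125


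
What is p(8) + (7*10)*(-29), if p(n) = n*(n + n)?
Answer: -1902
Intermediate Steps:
p(n) = 2*n² (p(n) = n*(2*n) = 2*n²)
p(8) + (7*10)*(-29) = 2*8² + (7*10)*(-29) = 2*64 + 70*(-29) = 128 - 2030 = -1902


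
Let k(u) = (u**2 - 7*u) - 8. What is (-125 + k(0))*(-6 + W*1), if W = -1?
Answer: 931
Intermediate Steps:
k(u) = -8 + u**2 - 7*u
(-125 + k(0))*(-6 + W*1) = (-125 + (-8 + 0**2 - 7*0))*(-6 - 1*1) = (-125 + (-8 + 0 + 0))*(-6 - 1) = (-125 - 8)*(-7) = -133*(-7) = 931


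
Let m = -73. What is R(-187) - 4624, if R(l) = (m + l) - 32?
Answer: -4916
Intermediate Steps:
R(l) = -105 + l (R(l) = (-73 + l) - 32 = -105 + l)
R(-187) - 4624 = (-105 - 187) - 4624 = -292 - 4624 = -4916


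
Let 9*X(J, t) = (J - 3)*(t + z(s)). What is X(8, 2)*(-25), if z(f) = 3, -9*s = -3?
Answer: -625/9 ≈ -69.444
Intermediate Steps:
s = ⅓ (s = -⅑*(-3) = ⅓ ≈ 0.33333)
X(J, t) = (-3 + J)*(3 + t)/9 (X(J, t) = ((J - 3)*(t + 3))/9 = ((-3 + J)*(3 + t))/9 = (-3 + J)*(3 + t)/9)
X(8, 2)*(-25) = (-1 - ⅓*2 + (⅓)*8 + (⅑)*8*2)*(-25) = (-1 - ⅔ + 8/3 + 16/9)*(-25) = (25/9)*(-25) = -625/9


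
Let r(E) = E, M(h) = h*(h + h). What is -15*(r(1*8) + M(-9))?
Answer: -2550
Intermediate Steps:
M(h) = 2*h² (M(h) = h*(2*h) = 2*h²)
-15*(r(1*8) + M(-9)) = -15*(1*8 + 2*(-9)²) = -15*(8 + 2*81) = -15*(8 + 162) = -15*170 = -2550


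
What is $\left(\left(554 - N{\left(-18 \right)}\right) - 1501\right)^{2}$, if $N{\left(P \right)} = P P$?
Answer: $1615441$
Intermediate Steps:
$N{\left(P \right)} = P^{2}$
$\left(\left(554 - N{\left(-18 \right)}\right) - 1501\right)^{2} = \left(\left(554 - \left(-18\right)^{2}\right) - 1501\right)^{2} = \left(\left(554 - 324\right) - 1501\right)^{2} = \left(230 - 1501\right)^{2} = \left(-1271\right)^{2} = 1615441$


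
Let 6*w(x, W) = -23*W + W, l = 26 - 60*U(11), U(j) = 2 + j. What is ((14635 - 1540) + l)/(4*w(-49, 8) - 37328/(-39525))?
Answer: -162592675/1533424 ≈ -106.03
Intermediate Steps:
l = -754 (l = 26 - 60*(2 + 11) = 26 - 60*13 = 26 - 780 = -754)
w(x, W) = -11*W/3 (w(x, W) = (-23*W + W)/6 = (-22*W)/6 = -11*W/3)
((14635 - 1540) + l)/(4*w(-49, 8) - 37328/(-39525)) = ((14635 - 1540) - 754)/(4*(-11/3*8) - 37328/(-39525)) = (13095 - 754)/(4*(-88/3) - 37328*(-1/39525)) = 12341/(-352/3 + 37328/39525) = 12341/(-1533424/13175) = 12341*(-13175/1533424) = -162592675/1533424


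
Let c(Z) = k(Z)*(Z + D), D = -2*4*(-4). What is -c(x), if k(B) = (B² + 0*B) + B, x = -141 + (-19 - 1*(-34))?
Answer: 1480500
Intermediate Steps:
x = -126 (x = -141 + (-19 + 34) = -141 + 15 = -126)
k(B) = B + B² (k(B) = (B² + 0) + B = B² + B = B + B²)
D = 32 (D = -8*(-4) = 32)
c(Z) = Z*(1 + Z)*(32 + Z) (c(Z) = (Z*(1 + Z))*(Z + 32) = (Z*(1 + Z))*(32 + Z) = Z*(1 + Z)*(32 + Z))
-c(x) = -(-126)*(1 - 126)*(32 - 126) = -(-126)*(-125)*(-94) = -1*(-1480500) = 1480500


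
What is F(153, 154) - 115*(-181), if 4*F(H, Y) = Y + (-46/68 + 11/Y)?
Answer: 4963097/238 ≈ 20853.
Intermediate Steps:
F(H, Y) = -23/136 + Y/4 + 11/(4*Y) (F(H, Y) = (Y + (-46/68 + 11/Y))/4 = (Y + (-46*1/68 + 11/Y))/4 = (Y + (-23/34 + 11/Y))/4 = (-23/34 + Y + 11/Y)/4 = -23/136 + Y/4 + 11/(4*Y))
F(153, 154) - 115*(-181) = (1/136)*(374 + 154*(-23 + 34*154))/154 - 115*(-181) = (1/136)*(1/154)*(374 + 154*(-23 + 5236)) + 20815 = (1/136)*(1/154)*(374 + 154*5213) + 20815 = (1/136)*(1/154)*(374 + 802802) + 20815 = (1/136)*(1/154)*803176 + 20815 = 9127/238 + 20815 = 4963097/238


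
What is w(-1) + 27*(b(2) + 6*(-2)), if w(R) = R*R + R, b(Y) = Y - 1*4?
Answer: -378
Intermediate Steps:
b(Y) = -4 + Y (b(Y) = Y - 4 = -4 + Y)
w(R) = R + R² (w(R) = R² + R = R + R²)
w(-1) + 27*(b(2) + 6*(-2)) = -(1 - 1) + 27*((-4 + 2) + 6*(-2)) = -1*0 + 27*(-2 - 12) = 0 + 27*(-14) = 0 - 378 = -378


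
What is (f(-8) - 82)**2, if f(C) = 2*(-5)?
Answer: 8464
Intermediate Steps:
f(C) = -10
(f(-8) - 82)**2 = (-10 - 82)**2 = (-92)**2 = 8464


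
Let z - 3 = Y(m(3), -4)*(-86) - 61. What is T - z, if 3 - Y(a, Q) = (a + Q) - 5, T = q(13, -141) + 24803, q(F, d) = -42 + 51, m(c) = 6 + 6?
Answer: 24870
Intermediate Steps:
m(c) = 12
q(F, d) = 9
T = 24812 (T = 9 + 24803 = 24812)
Y(a, Q) = 8 - Q - a (Y(a, Q) = 3 - ((a + Q) - 5) = 3 - ((Q + a) - 5) = 3 - (-5 + Q + a) = 3 + (5 - Q - a) = 8 - Q - a)
z = -58 (z = 3 + ((8 - 1*(-4) - 1*12)*(-86) - 61) = 3 + ((8 + 4 - 12)*(-86) - 61) = 3 + (0*(-86) - 61) = 3 + (0 - 61) = 3 - 61 = -58)
T - z = 24812 - 1*(-58) = 24812 + 58 = 24870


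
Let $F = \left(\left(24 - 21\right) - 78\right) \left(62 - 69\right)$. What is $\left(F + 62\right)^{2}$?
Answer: $344569$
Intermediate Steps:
$F = 525$ ($F = \left(\left(24 - 21\right) - 78\right) \left(-7\right) = \left(3 - 78\right) \left(-7\right) = \left(-75\right) \left(-7\right) = 525$)
$\left(F + 62\right)^{2} = \left(525 + 62\right)^{2} = 587^{2} = 344569$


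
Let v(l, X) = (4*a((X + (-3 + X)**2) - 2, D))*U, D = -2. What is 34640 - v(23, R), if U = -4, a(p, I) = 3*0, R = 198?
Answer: 34640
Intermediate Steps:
a(p, I) = 0
v(l, X) = 0 (v(l, X) = (4*0)*(-4) = 0*(-4) = 0)
34640 - v(23, R) = 34640 - 1*0 = 34640 + 0 = 34640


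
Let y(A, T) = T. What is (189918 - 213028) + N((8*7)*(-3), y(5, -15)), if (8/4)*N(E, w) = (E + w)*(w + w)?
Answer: -20365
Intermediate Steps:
N(E, w) = w*(E + w) (N(E, w) = ((E + w)*(w + w))/2 = ((E + w)*(2*w))/2 = (2*w*(E + w))/2 = w*(E + w))
(189918 - 213028) + N((8*7)*(-3), y(5, -15)) = (189918 - 213028) - 15*((8*7)*(-3) - 15) = -23110 - 15*(56*(-3) - 15) = -23110 - 15*(-168 - 15) = -23110 - 15*(-183) = -23110 + 2745 = -20365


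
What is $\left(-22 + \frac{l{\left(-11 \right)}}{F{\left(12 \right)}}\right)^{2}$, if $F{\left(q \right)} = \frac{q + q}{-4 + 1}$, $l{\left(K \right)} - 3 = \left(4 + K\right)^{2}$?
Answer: $\frac{3249}{4} \approx 812.25$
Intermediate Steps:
$l{\left(K \right)} = 3 + \left(4 + K\right)^{2}$
$F{\left(q \right)} = - \frac{2 q}{3}$ ($F{\left(q \right)} = \frac{2 q}{-3} = 2 q \left(- \frac{1}{3}\right) = - \frac{2 q}{3}$)
$\left(-22 + \frac{l{\left(-11 \right)}}{F{\left(12 \right)}}\right)^{2} = \left(-22 + \frac{3 + \left(4 - 11\right)^{2}}{\left(- \frac{2}{3}\right) 12}\right)^{2} = \left(-22 + \frac{3 + \left(-7\right)^{2}}{-8}\right)^{2} = \left(-22 + \left(3 + 49\right) \left(- \frac{1}{8}\right)\right)^{2} = \left(-22 + 52 \left(- \frac{1}{8}\right)\right)^{2} = \left(-22 - \frac{13}{2}\right)^{2} = \left(- \frac{57}{2}\right)^{2} = \frac{3249}{4}$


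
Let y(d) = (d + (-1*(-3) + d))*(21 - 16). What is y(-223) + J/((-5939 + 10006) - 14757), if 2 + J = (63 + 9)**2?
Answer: -11841766/5345 ≈ -2215.5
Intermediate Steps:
J = 5182 (J = -2 + (63 + 9)**2 = -2 + 72**2 = -2 + 5184 = 5182)
y(d) = 15 + 10*d (y(d) = (d + (3 + d))*5 = (3 + 2*d)*5 = 15 + 10*d)
y(-223) + J/((-5939 + 10006) - 14757) = (15 + 10*(-223)) + 5182/((-5939 + 10006) - 14757) = (15 - 2230) + 5182/(4067 - 14757) = -2215 + 5182/(-10690) = -2215 + 5182*(-1/10690) = -2215 - 2591/5345 = -11841766/5345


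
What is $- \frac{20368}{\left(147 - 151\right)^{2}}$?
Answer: $-1273$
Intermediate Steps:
$- \frac{20368}{\left(147 - 151\right)^{2}} = - \frac{20368}{\left(-4\right)^{2}} = - \frac{20368}{16} = \left(-20368\right) \frac{1}{16} = -1273$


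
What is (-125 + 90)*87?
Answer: -3045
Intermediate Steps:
(-125 + 90)*87 = -35*87 = -3045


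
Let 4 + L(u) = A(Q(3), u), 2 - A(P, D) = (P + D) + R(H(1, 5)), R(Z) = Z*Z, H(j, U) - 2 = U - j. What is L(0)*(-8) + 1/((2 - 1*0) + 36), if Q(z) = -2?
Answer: 10945/38 ≈ 288.03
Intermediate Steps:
H(j, U) = 2 + U - j (H(j, U) = 2 + (U - j) = 2 + U - j)
R(Z) = Z**2
A(P, D) = -34 - D - P (A(P, D) = 2 - ((P + D) + (2 + 5 - 1*1)**2) = 2 - ((D + P) + (2 + 5 - 1)**2) = 2 - ((D + P) + 6**2) = 2 - ((D + P) + 36) = 2 - (36 + D + P) = 2 + (-36 - D - P) = -34 - D - P)
L(u) = -36 - u (L(u) = -4 + (-34 - u - 1*(-2)) = -4 + (-34 - u + 2) = -4 + (-32 - u) = -36 - u)
L(0)*(-8) + 1/((2 - 1*0) + 36) = (-36 - 1*0)*(-8) + 1/((2 - 1*0) + 36) = (-36 + 0)*(-8) + 1/((2 + 0) + 36) = -36*(-8) + 1/(2 + 36) = 288 + 1/38 = 10945/38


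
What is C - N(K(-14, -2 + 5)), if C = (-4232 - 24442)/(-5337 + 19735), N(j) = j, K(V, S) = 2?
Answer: -28735/7199 ≈ -3.9915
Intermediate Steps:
C = -14337/7199 (C = -28674/14398 = -28674*1/14398 = -14337/7199 ≈ -1.9915)
C - N(K(-14, -2 + 5)) = -14337/7199 - 1*2 = -14337/7199 - 2 = -28735/7199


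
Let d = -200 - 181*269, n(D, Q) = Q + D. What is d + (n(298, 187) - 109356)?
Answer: -157760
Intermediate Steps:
n(D, Q) = D + Q
d = -48889 (d = -200 - 48689 = -48889)
d + (n(298, 187) - 109356) = -48889 + ((298 + 187) - 109356) = -48889 + (485 - 109356) = -48889 - 108871 = -157760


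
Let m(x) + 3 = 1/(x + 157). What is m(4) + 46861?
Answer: 7544139/161 ≈ 46858.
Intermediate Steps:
m(x) = -3 + 1/(157 + x) (m(x) = -3 + 1/(x + 157) = -3 + 1/(157 + x))
m(4) + 46861 = (-470 - 3*4)/(157 + 4) + 46861 = (-470 - 12)/161 + 46861 = (1/161)*(-482) + 46861 = -482/161 + 46861 = 7544139/161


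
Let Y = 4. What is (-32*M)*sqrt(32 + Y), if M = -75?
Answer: 14400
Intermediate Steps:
(-32*M)*sqrt(32 + Y) = (-32*(-75))*sqrt(32 + 4) = 2400*sqrt(36) = 2400*6 = 14400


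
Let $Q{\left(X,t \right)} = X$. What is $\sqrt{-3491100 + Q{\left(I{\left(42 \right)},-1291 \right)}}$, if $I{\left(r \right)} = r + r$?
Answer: $2 i \sqrt{872754} \approx 1868.4 i$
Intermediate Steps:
$I{\left(r \right)} = 2 r$
$\sqrt{-3491100 + Q{\left(I{\left(42 \right)},-1291 \right)}} = \sqrt{-3491100 + 2 \cdot 42} = \sqrt{-3491100 + 84} = \sqrt{-3491016} = 2 i \sqrt{872754}$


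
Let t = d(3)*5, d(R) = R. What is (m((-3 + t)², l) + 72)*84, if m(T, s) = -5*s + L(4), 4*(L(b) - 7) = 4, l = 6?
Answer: 4200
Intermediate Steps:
t = 15 (t = 3*5 = 15)
L(b) = 8 (L(b) = 7 + (¼)*4 = 7 + 1 = 8)
m(T, s) = 8 - 5*s (m(T, s) = -5*s + 8 = 8 - 5*s)
(m((-3 + t)², l) + 72)*84 = ((8 - 5*6) + 72)*84 = ((8 - 30) + 72)*84 = (-22 + 72)*84 = 50*84 = 4200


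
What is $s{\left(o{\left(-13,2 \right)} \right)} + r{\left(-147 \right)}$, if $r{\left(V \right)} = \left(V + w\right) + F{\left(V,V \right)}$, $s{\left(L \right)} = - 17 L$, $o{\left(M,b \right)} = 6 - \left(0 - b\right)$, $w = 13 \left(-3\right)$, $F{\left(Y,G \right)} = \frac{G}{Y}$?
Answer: $-321$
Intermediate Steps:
$w = -39$
$o{\left(M,b \right)} = 6 + b$ ($o{\left(M,b \right)} = 6 - - b = 6 + b$)
$r{\left(V \right)} = -38 + V$ ($r{\left(V \right)} = \left(V - 39\right) + \frac{V}{V} = \left(-39 + V\right) + 1 = -38 + V$)
$s{\left(o{\left(-13,2 \right)} \right)} + r{\left(-147 \right)} = - 17 \left(6 + 2\right) - 185 = \left(-17\right) 8 - 185 = -136 - 185 = -321$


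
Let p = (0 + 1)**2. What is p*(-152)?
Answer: -152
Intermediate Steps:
p = 1 (p = 1**2 = 1)
p*(-152) = 1*(-152) = -152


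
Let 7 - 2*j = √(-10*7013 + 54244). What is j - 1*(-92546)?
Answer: 185099/2 - 13*I*√94/2 ≈ 92550.0 - 63.02*I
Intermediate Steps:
j = 7/2 - 13*I*√94/2 (j = 7/2 - √(-10*7013 + 54244)/2 = 7/2 - √(-70130 + 54244)/2 = 7/2 - 13*I*√94/2 ≈ 3.5 - 63.02*I)
j - 1*(-92546) = (7/2 - 13*I*√94/2) - 1*(-92546) = (7/2 - 13*I*√94/2) + 92546 = 185099/2 - 13*I*√94/2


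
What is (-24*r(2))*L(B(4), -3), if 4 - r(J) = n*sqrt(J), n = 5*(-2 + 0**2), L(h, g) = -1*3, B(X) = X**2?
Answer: 288 + 720*sqrt(2) ≈ 1306.2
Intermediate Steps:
L(h, g) = -3
n = -10 (n = 5*(-2 + 0) = 5*(-2) = -10)
r(J) = 4 + 10*sqrt(J) (r(J) = 4 - (-10)*sqrt(J) = 4 + 10*sqrt(J))
(-24*r(2))*L(B(4), -3) = -24*(4 + 10*sqrt(2))*(-3) = (-96 - 240*sqrt(2))*(-3) = 288 + 720*sqrt(2)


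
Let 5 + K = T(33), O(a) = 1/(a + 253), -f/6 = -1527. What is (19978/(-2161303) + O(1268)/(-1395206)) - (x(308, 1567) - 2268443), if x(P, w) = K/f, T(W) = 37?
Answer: 5295766847933178763329935/2334538217476168002 ≈ 2.2684e+6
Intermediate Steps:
f = 9162 (f = -6*(-1527) = 9162)
O(a) = 1/(253 + a)
K = 32 (K = -5 + 37 = 32)
x(P, w) = 16/4581 (x(P, w) = 32/9162 = 32*(1/9162) = 16/4581)
(19978/(-2161303) + O(1268)/(-1395206)) - (x(308, 1567) - 2268443) = (19978/(-2161303) + 1/((253 + 1268)*(-1395206))) - (16/4581 - 2268443) = (19978*(-1/2161303) - 1/1395206/1521) - 1*(-10391737367/4581) = (-19978/2161303 + (1/1521)*(-1/1395206)) + 10391737367/4581 = (-19978/2161303 - 1/2122108326) + 10391737367/4581 = -42395482298131/4586519091308778 + 10391737367/4581 = 5295766847933178763329935/2334538217476168002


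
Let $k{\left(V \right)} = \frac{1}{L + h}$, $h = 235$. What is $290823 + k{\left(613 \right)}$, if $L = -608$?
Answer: $\frac{108476978}{373} \approx 2.9082 \cdot 10^{5}$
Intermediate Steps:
$k{\left(V \right)} = - \frac{1}{373}$ ($k{\left(V \right)} = \frac{1}{-608 + 235} = \frac{1}{-373} = - \frac{1}{373}$)
$290823 + k{\left(613 \right)} = 290823 - \frac{1}{373} = \frac{108476978}{373}$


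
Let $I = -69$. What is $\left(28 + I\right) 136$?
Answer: $-5576$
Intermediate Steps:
$\left(28 + I\right) 136 = \left(28 - 69\right) 136 = \left(-41\right) 136 = -5576$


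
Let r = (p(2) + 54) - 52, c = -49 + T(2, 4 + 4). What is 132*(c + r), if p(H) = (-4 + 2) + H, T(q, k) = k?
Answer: -5148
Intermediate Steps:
c = -41 (c = -49 + (4 + 4) = -49 + 8 = -41)
p(H) = -2 + H
r = 2 (r = ((-2 + 2) + 54) - 52 = (0 + 54) - 52 = 54 - 52 = 2)
132*(c + r) = 132*(-41 + 2) = 132*(-39) = -5148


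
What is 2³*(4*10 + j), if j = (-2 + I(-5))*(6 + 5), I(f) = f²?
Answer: 2344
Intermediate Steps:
j = 253 (j = (-2 + (-5)²)*(6 + 5) = (-2 + 25)*11 = 23*11 = 253)
2³*(4*10 + j) = 2³*(4*10 + 253) = 8*(40 + 253) = 8*293 = 2344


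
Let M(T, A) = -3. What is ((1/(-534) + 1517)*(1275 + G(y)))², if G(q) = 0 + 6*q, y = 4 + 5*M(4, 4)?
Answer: 106576804761582961/31684 ≈ 3.3637e+12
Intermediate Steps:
y = -11 (y = 4 + 5*(-3) = 4 - 15 = -11)
G(q) = 6*q
((1/(-534) + 1517)*(1275 + G(y)))² = ((1/(-534) + 1517)*(1275 + 6*(-11)))² = ((-1/534 + 1517)*(1275 - 66))² = ((810077/534)*1209)² = (326461031/178)² = 106576804761582961/31684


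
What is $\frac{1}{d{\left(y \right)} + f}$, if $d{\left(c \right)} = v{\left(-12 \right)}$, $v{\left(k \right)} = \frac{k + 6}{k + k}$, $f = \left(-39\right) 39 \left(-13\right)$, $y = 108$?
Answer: $\frac{4}{79093} \approx 5.0573 \cdot 10^{-5}$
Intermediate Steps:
$f = 19773$ ($f = \left(-1521\right) \left(-13\right) = 19773$)
$v{\left(k \right)} = \frac{6 + k}{2 k}$
$d{\left(c \right)} = \frac{1}{4}$ ($d{\left(c \right)} = \frac{6 - 12}{2 \left(-12\right)} = \frac{1}{2} \left(- \frac{1}{12}\right) \left(-6\right) = \frac{1}{4}$)
$\frac{1}{d{\left(y \right)} + f} = \frac{1}{\frac{1}{4} + 19773} = \frac{1}{\frac{79093}{4}} = \frac{4}{79093}$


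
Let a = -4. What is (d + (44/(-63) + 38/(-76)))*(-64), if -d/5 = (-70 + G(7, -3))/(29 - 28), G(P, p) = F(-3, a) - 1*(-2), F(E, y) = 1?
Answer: -1345888/63 ≈ -21363.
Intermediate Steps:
G(P, p) = 3 (G(P, p) = 1 - 1*(-2) = 1 + 2 = 3)
d = 335 (d = -5*(-70 + 3)/(29 - 28) = -(-335)/1 = -(-335) = -5*(-67) = 335)
(d + (44/(-63) + 38/(-76)))*(-64) = (335 + (44/(-63) + 38/(-76)))*(-64) = (335 + (44*(-1/63) + 38*(-1/76)))*(-64) = (335 + (-44/63 - ½))*(-64) = (335 - 151/126)*(-64) = (42059/126)*(-64) = -1345888/63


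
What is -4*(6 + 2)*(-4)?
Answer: 128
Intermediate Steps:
-4*(6 + 2)*(-4) = -4*8*(-4) = -32*(-4) = 128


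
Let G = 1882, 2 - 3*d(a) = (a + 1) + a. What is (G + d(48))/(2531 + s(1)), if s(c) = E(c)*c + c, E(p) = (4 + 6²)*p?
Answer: 5551/7716 ≈ 0.71941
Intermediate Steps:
E(p) = 40*p (E(p) = (4 + 36)*p = 40*p)
d(a) = ⅓ - 2*a/3 (d(a) = ⅔ - ((a + 1) + a)/3 = ⅔ - ((1 + a) + a)/3 = ⅔ - (1 + 2*a)/3 = ⅔ + (-⅓ - 2*a/3) = ⅓ - 2*a/3)
s(c) = c + 40*c² (s(c) = (40*c)*c + c = 40*c² + c = c + 40*c²)
(G + d(48))/(2531 + s(1)) = (1882 + (⅓ - ⅔*48))/(2531 + 1*(1 + 40*1)) = (1882 + (⅓ - 32))/(2531 + 1*(1 + 40)) = (1882 - 95/3)/(2531 + 1*41) = 5551/(3*(2531 + 41)) = (5551/3)/2572 = (5551/3)*(1/2572) = 5551/7716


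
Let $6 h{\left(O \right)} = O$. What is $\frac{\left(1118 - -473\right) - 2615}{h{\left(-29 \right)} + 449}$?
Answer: $- \frac{6144}{2665} \approx -2.3054$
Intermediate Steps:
$h{\left(O \right)} = \frac{O}{6}$
$\frac{\left(1118 - -473\right) - 2615}{h{\left(-29 \right)} + 449} = \frac{\left(1118 - -473\right) - 2615}{\frac{1}{6} \left(-29\right) + 449} = \frac{\left(1118 + 473\right) - 2615}{- \frac{29}{6} + 449} = \frac{1591 - 2615}{\frac{2665}{6}} = \left(-1024\right) \frac{6}{2665} = - \frac{6144}{2665}$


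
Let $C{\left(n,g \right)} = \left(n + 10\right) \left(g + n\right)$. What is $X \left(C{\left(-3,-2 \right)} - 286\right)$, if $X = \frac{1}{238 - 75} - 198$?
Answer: $\frac{10359633}{163} \approx 63556.0$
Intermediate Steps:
$C{\left(n,g \right)} = \left(10 + n\right) \left(g + n\right)$
$X = - \frac{32273}{163}$ ($X = \frac{1}{163} - 198 = - \frac{32273}{163} \approx -197.99$)
$X \left(C{\left(-3,-2 \right)} - 286\right) = - \frac{32273 \left(\left(\left(-3\right)^{2} + 10 \left(-2\right) + 10 \left(-3\right) - -6\right) - 286\right)}{163} = - \frac{32273 \left(\left(9 - 20 - 30 + 6\right) - 286\right)}{163} = - \frac{32273 \left(-35 - 286\right)}{163} = \left(- \frac{32273}{163}\right) \left(-321\right) = \frac{10359633}{163}$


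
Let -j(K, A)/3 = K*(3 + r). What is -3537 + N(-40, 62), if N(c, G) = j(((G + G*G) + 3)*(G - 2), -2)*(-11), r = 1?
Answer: 30955743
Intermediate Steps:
j(K, A) = -12*K (j(K, A) = -3*K*(3 + 1) = -3*K*4 = -12*K)
N(c, G) = 132*(-2 + G)*(3 + G + G²) (N(c, G) = -12*((G + G*G) + 3)*(G - 2)*(-11) = -12*((G + G²) + 3)*(-2 + G)*(-11) = -12*(3 + G + G²)*(-2 + G)*(-11) = -12*(-2 + G)*(3 + G + G²)*(-11) = 132*(-2 + G)*(3 + G + G²))
-3537 + N(-40, 62) = -3537 + (-792 - 132*62² + 132*62 + 132*62³) = -3537 + (-792 - 132*3844 + 8184 + 132*238328) = -3537 + (-792 - 507408 + 8184 + 31459296) = -3537 + 30959280 = 30955743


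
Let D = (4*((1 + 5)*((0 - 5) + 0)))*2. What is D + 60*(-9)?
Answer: -780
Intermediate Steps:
D = -240 (D = (4*(6*(-5 + 0)))*2 = (4*(6*(-5)))*2 = (4*(-30))*2 = -120*2 = -240)
D + 60*(-9) = -240 + 60*(-9) = -240 - 540 = -780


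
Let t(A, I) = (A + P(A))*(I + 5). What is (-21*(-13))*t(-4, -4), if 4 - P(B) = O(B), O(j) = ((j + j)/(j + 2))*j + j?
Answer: 5460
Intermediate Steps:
O(j) = j + 2*j**2/(2 + j) (O(j) = ((2*j)/(2 + j))*j + j = (2*j/(2 + j))*j + j = 2*j**2/(2 + j) + j = j + 2*j**2/(2 + j))
P(B) = 4 - B*(2 + 3*B)/(2 + B)
t(A, I) = (5 + I)*(A + (8 - 3*A**2 + 2*A)/(2 + A)) (t(A, I) = (A + (8 - 3*A**2 + 2*A)/(2 + A))*(I + 5) = (A + (8 - 3*A**2 + 2*A)/(2 + A))*(5 + I) = (5 + I)*(A + (8 - 3*A**2 + 2*A)/(2 + A)))
(-21*(-13))*t(-4, -4) = (-21*(-13))*(2*(20 - 5*(-4)**2 + 4*(-4) + 10*(-4) - 1*(-4)*(-4)**2 + 2*(-4)*(-4))/(2 - 4)) = 273*(2*(20 - 5*16 - 16 - 40 - 1*(-4)*16 + 32)/(-2)) = 273*(2*(-1/2)*(20 - 80 - 16 - 40 + 64 + 32)) = 273*(2*(-1/2)*(-20)) = 273*20 = 5460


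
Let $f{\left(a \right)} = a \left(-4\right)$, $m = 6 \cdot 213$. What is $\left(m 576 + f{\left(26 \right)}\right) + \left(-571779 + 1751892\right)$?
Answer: $1916137$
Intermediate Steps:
$m = 1278$
$f{\left(a \right)} = - 4 a$
$\left(m 576 + f{\left(26 \right)}\right) + \left(-571779 + 1751892\right) = \left(1278 \cdot 576 - 104\right) + \left(-571779 + 1751892\right) = \left(736128 - 104\right) + 1180113 = 736024 + 1180113 = 1916137$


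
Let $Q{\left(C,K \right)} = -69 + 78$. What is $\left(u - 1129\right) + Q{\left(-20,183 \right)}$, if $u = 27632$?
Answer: $26512$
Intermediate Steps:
$Q{\left(C,K \right)} = 9$
$\left(u - 1129\right) + Q{\left(-20,183 \right)} = \left(27632 - 1129\right) + 9 = 26503 + 9 = 26512$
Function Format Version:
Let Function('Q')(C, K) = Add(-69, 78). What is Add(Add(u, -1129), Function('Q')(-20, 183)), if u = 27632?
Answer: 26512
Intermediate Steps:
Function('Q')(C, K) = 9
Add(Add(u, -1129), Function('Q')(-20, 183)) = Add(Add(27632, -1129), 9) = Add(26503, 9) = 26512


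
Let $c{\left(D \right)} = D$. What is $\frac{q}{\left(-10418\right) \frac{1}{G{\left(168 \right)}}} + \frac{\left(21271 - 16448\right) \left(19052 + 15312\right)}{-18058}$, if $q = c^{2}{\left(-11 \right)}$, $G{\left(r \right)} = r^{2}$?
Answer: $- \frac{447080993282}{47032061} \approx -9505.9$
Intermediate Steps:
$q = 121$ ($q = \left(-11\right)^{2} = 121$)
$\frac{q}{\left(-10418\right) \frac{1}{G{\left(168 \right)}}} + \frac{\left(21271 - 16448\right) \left(19052 + 15312\right)}{-18058} = \frac{121}{\left(-10418\right) \frac{1}{168^{2}}} + \frac{\left(21271 - 16448\right) \left(19052 + 15312\right)}{-18058} = \frac{121}{\left(-10418\right) \frac{1}{28224}} + 4823 \cdot 34364 \left(- \frac{1}{18058}\right) = \frac{121}{\left(-10418\right) \frac{1}{28224}} + 165737572 \left(- \frac{1}{18058}\right) = \frac{121}{- \frac{5209}{14112}} - \frac{82868786}{9029} = 121 \left(- \frac{14112}{5209}\right) - \frac{82868786}{9029} = - \frac{1707552}{5209} - \frac{82868786}{9029} = - \frac{447080993282}{47032061}$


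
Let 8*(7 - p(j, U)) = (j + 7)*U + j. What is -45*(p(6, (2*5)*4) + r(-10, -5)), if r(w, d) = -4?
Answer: 11295/4 ≈ 2823.8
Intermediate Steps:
p(j, U) = 7 - j/8 - U*(7 + j)/8 (p(j, U) = 7 - ((j + 7)*U + j)/8 = 7 - ((7 + j)*U + j)/8 = 7 - (U*(7 + j) + j)/8 = 7 - (j + U*(7 + j))/8 = 7 + (-j/8 - U*(7 + j)/8) = 7 - j/8 - U*(7 + j)/8)
-45*(p(6, (2*5)*4) + r(-10, -5)) = -45*((7 - 7*2*5*4/8 - ⅛*6 - ⅛*(2*5)*4*6) - 4) = -45*((7 - 35*4/4 - ¾ - ⅛*10*4*6) - 4) = -45*((7 - 7/8*40 - ¾ - ⅛*40*6) - 4) = -45*((7 - 35 - ¾ - 30) - 4) = -45*(-235/4 - 4) = -45*(-251/4) = 11295/4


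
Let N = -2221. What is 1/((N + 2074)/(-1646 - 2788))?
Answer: 1478/49 ≈ 30.163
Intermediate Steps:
1/((N + 2074)/(-1646 - 2788)) = 1/((-2221 + 2074)/(-1646 - 2788)) = 1/(-147/(-4434)) = 1/(-147*(-1/4434)) = 1/(49/1478) = 1478/49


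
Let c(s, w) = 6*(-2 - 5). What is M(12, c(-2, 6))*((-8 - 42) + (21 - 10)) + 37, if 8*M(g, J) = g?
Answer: -43/2 ≈ -21.500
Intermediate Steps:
c(s, w) = -42 (c(s, w) = 6*(-7) = -42)
M(g, J) = g/8
M(12, c(-2, 6))*((-8 - 42) + (21 - 10)) + 37 = ((1/8)*12)*((-8 - 42) + (21 - 10)) + 37 = 3*(-50 + 11)/2 + 37 = (3/2)*(-39) + 37 = -117/2 + 37 = -43/2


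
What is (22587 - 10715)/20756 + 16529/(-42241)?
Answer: 39602307/219188549 ≈ 0.18068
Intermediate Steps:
(22587 - 10715)/20756 + 16529/(-42241) = 11872*(1/20756) + 16529*(-1/42241) = 2968/5189 - 16529/42241 = 39602307/219188549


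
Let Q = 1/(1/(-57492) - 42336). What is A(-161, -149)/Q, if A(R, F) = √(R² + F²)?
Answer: -2433981313*√48122/57492 ≈ -9.2871e+6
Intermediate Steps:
Q = -57492/2433981313 (Q = 1/(-1/57492 - 42336) = 1/(-2433981313/57492) = -57492/2433981313 ≈ -2.3621e-5)
A(R, F) = √(F² + R²)
A(-161, -149)/Q = √((-149)² + (-161)²)/(-57492/2433981313) = √(22201 + 25921)*(-2433981313/57492) = √48122*(-2433981313/57492) = -2433981313*√48122/57492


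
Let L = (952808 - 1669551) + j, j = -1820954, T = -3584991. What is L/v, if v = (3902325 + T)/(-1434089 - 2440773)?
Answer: 1638870945469/52889 ≈ 3.0987e+7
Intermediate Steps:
L = -2537697 (L = (952808 - 1669551) - 1820954 = -716743 - 1820954 = -2537697)
v = -158667/1937431 (v = (3902325 - 3584991)/(-1434089 - 2440773) = 317334/(-3874862) = 317334*(-1/3874862) = -158667/1937431 ≈ -0.081896)
L/v = -2537697/(-158667/1937431) = -2537697*(-1937431/158667) = 1638870945469/52889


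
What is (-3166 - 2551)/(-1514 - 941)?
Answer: 5717/2455 ≈ 2.3287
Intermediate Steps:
(-3166 - 2551)/(-1514 - 941) = -5717/(-2455) = -5717*(-1/2455) = 5717/2455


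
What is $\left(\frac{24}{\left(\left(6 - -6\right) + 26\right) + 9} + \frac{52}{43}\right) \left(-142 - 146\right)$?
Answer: $- \frac{1001088}{2021} \approx -495.34$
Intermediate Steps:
$\left(\frac{24}{\left(\left(6 - -6\right) + 26\right) + 9} + \frac{52}{43}\right) \left(-142 - 146\right) = \left(\frac{24}{\left(\left(6 + 6\right) + 26\right) + 9} + 52 \cdot \frac{1}{43}\right) \left(-288\right) = \left(\frac{24}{\left(12 + 26\right) + 9} + \frac{52}{43}\right) \left(-288\right) = \left(\frac{24}{38 + 9} + \frac{52}{43}\right) \left(-288\right) = \left(\frac{24}{47} + \frac{52}{43}\right) \left(-288\right) = \frac{3476}{2021} \left(-288\right) = - \frac{1001088}{2021}$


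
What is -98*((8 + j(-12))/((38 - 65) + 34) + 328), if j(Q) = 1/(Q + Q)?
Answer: -387065/12 ≈ -32255.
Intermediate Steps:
j(Q) = 1/(2*Q)
-98*((8 + j(-12))/((38 - 65) + 34) + 328) = -98*((8 + (½)/(-12))/((38 - 65) + 34) + 328) = -98*((8 + (½)*(-1/12))/(-27 + 34) + 328) = -98*((8 - 1/24)/7 + 328) = -98*((191/24)*(⅐) + 328) = -98*(191/168 + 328) = -98*55295/168 = -387065/12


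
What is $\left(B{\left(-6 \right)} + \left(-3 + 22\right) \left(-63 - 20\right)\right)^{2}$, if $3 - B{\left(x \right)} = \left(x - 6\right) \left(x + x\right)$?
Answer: $2951524$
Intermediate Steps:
$B{\left(x \right)} = 3 - 2 x \left(-6 + x\right)$ ($B{\left(x \right)} = 3 - \left(x - 6\right) \left(x + x\right) = 3 - \left(-6 + x\right) 2 x = 3 - 2 x \left(-6 + x\right)$)
$\left(B{\left(-6 \right)} + \left(-3 + 22\right) \left(-63 - 20\right)\right)^{2} = \left(\left(3 - 2 \left(-6\right)^{2} + 12 \left(-6\right)\right) + \left(-3 + 22\right) \left(-63 - 20\right)\right)^{2} = \left(\left(3 - 72 - 72\right) + 19 \left(-83\right)\right)^{2} = \left(\left(3 - 72 - 72\right) - 1577\right)^{2} = \left(-141 - 1577\right)^{2} = \left(-1718\right)^{2} = 2951524$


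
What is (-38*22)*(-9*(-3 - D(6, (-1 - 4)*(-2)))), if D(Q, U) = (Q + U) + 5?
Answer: -180576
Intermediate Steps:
D(Q, U) = 5 + Q + U
(-38*22)*(-9*(-3 - D(6, (-1 - 4)*(-2)))) = (-38*22)*(-9*(-3 - (5 + 6 + (-1 - 4)*(-2)))) = -(-7524)*(-3 - (5 + 6 - 5*(-2))) = -(-7524)*(-3 - (5 + 6 + 10)) = -(-7524)*(-3 - 1*21) = -(-7524)*(-3 - 21) = -(-7524)*(-24) = -836*216 = -180576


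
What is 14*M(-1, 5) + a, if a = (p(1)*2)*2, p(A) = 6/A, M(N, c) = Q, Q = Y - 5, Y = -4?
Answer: -102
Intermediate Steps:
Q = -9 (Q = -4 - 5 = -9)
M(N, c) = -9
a = 24 (a = ((6/1)*2)*2 = ((6*1)*2)*2 = (6*2)*2 = 12*2 = 24)
14*M(-1, 5) + a = 14*(-9) + 24 = -126 + 24 = -102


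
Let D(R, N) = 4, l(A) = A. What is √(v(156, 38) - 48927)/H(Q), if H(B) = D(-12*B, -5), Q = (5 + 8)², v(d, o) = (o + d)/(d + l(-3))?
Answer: I*√127255829/204 ≈ 55.298*I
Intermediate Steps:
v(d, o) = (d + o)/(-3 + d) (v(d, o) = (o + d)/(d - 3) = (d + o)/(-3 + d))
Q = 169 (Q = 13² = 169)
H(B) = 4
√(v(156, 38) - 48927)/H(Q) = √((156 + 38)/(-3 + 156) - 48927)/4 = √(194/153 - 48927)*(¼) = √(-7485637/153)*(¼) = (I*√127255829/51)*(¼) = I*√127255829/204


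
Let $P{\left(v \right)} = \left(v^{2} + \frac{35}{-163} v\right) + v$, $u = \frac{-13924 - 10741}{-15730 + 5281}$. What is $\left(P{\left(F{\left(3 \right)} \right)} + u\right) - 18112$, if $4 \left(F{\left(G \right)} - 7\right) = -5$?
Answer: $- \frac{492481607437}{27250992} \approx -18072.0$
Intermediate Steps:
$F{\left(G \right)} = \frac{23}{4}$ ($F{\left(G \right)} = 7 + \frac{1}{4} \left(-5\right) = 7 - \frac{5}{4} = \frac{23}{4}$)
$u = \frac{24665}{10449}$ ($u = - \frac{24665}{-10449} = \left(-24665\right) \left(- \frac{1}{10449}\right) = \frac{24665}{10449} \approx 2.3605$)
$P{\left(v \right)} = v^{2} + \frac{128 v}{163}$ ($P{\left(v \right)} = \left(v^{2} + 35 \left(- \frac{1}{163}\right) v\right) + v = \left(v^{2} - \frac{35 v}{163}\right) + v = v^{2} + \frac{128 v}{163}$)
$\left(P{\left(F{\left(3 \right)} \right)} + u\right) - 18112 = \left(\frac{1}{163} \cdot \frac{23}{4} \left(128 + 163 \cdot \frac{23}{4}\right) + \frac{24665}{10449}\right) - 18112 = \left(\frac{1}{163} \cdot \frac{23}{4} \left(128 + \frac{3749}{4}\right) + \frac{24665}{10449}\right) - 18112 = \left(\frac{1}{163} \cdot \frac{23}{4} \cdot \frac{4261}{4} + \frac{24665}{10449}\right) - 18112 = \left(\frac{98003}{2608} + \frac{24665}{10449}\right) - 18112 = \frac{1088359667}{27250992} - 18112 = - \frac{492481607437}{27250992}$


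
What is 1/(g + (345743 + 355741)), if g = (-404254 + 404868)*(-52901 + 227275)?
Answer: 1/107767120 ≈ 9.2793e-9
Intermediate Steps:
g = 107065636 (g = 614*174374 = 107065636)
1/(g + (345743 + 355741)) = 1/(107065636 + (345743 + 355741)) = 1/(107065636 + 701484) = 1/107767120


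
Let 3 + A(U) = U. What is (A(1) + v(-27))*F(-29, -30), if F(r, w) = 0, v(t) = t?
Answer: 0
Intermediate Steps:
A(U) = -3 + U
(A(1) + v(-27))*F(-29, -30) = ((-3 + 1) - 27)*0 = (-2 - 27)*0 = -29*0 = 0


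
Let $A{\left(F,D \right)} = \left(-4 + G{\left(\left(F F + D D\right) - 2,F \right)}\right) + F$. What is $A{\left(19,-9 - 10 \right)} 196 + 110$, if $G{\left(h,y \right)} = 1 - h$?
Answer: $-137874$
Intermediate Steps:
$A{\left(F,D \right)} = -1 + F - D^{2} - F^{2}$ ($A{\left(F,D \right)} = \left(-4 - \left(-3 + D D + F F\right)\right) + F = \left(-4 - \left(-3 + D^{2} + F^{2}\right)\right) + F = \left(-1 - D^{2} - F^{2}\right) + F = -1 + F - D^{2} - F^{2}$)
$A{\left(19,-9 - 10 \right)} 196 + 110 = \left(-1 + 19 - \left(-9 - 10\right)^{2} - 19^{2}\right) 196 + 110 = \left(-1 + 19 - \left(-19\right)^{2} - 361\right) 196 + 110 = \left(-1 + 19 - 361 - 361\right) 196 + 110 = \left(-704\right) 196 + 110 = -137984 + 110 = -137874$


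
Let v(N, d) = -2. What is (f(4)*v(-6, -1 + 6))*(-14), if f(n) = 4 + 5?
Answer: 252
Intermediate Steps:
f(n) = 9
(f(4)*v(-6, -1 + 6))*(-14) = (9*(-2))*(-14) = -18*(-14) = 252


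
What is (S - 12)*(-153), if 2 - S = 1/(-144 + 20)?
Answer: 189567/124 ≈ 1528.8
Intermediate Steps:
S = 249/124 (S = 2 - 1/(-144 + 20) = 2 - 1/(-124) = 2 - 1*(-1/124) = 2 + 1/124 = 249/124 ≈ 2.0081)
(S - 12)*(-153) = (249/124 - 12)*(-153) = -1239/124*(-153) = 189567/124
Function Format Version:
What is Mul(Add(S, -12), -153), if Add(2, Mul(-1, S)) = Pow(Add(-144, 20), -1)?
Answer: Rational(189567, 124) ≈ 1528.8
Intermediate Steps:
S = Rational(249, 124) (S = Add(2, Mul(-1, Pow(Add(-144, 20), -1))) = Add(2, Mul(-1, Pow(-124, -1))) = Add(2, Mul(-1, Rational(-1, 124))) = Add(2, Rational(1, 124)) = Rational(249, 124) ≈ 2.0081)
Mul(Add(S, -12), -153) = Mul(Add(Rational(249, 124), -12), -153) = Mul(Rational(-1239, 124), -153) = Rational(189567, 124)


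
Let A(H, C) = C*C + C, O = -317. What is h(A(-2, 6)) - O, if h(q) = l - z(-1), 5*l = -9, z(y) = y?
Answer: 1581/5 ≈ 316.20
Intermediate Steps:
l = -9/5 (l = (1/5)*(-9) = -9/5 ≈ -1.8000)
A(H, C) = C + C**2 (A(H, C) = C**2 + C = C + C**2)
h(q) = -4/5 (h(q) = -9/5 - 1*(-1) = -9/5 + 1 = -4/5)
h(A(-2, 6)) - O = -4/5 - 1*(-317) = -4/5 + 317 = 1581/5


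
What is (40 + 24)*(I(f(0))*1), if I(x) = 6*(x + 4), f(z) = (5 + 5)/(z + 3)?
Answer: 2816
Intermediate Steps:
f(z) = 10/(3 + z)
I(x) = 24 + 6*x (I(x) = 6*(4 + x) = 24 + 6*x)
(40 + 24)*(I(f(0))*1) = (40 + 24)*((24 + 6*(10/(3 + 0)))*1) = 64*((24 + 6*(10/3))*1) = 64*((24 + 20)*1) = 64*(44*1) = 64*44 = 2816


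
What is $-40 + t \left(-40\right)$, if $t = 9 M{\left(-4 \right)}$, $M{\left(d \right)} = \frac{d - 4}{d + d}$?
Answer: $-400$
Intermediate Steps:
$M{\left(d \right)} = \frac{-4 + d}{2 d}$ ($M{\left(d \right)} = \frac{d - 4}{2 d} = \left(-4 + d\right) \frac{1}{2 d} = \frac{-4 + d}{2 d}$)
$t = 9$ ($t = 9 \frac{-4 - 4}{2 \left(-4\right)} = 9 \cdot \frac{1}{2} \left(- \frac{1}{4}\right) \left(-8\right) = 9 \cdot 1 = 9$)
$-40 + t \left(-40\right) = -40 + 9 \left(-40\right) = -40 - 360 = -400$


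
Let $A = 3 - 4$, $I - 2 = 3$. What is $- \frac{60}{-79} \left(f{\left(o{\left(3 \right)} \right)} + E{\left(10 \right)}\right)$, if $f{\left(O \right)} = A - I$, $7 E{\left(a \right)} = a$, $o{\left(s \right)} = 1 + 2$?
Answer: $- \frac{1920}{553} \approx -3.472$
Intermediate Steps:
$I = 5$ ($I = 2 + 3 = 5$)
$A = -1$ ($A = 3 - 4 = -1$)
$o{\left(s \right)} = 3$
$E{\left(a \right)} = \frac{a}{7}$
$f{\left(O \right)} = -6$ ($f{\left(O \right)} = -1 - 5 = -6$)
$- \frac{60}{-79} \left(f{\left(o{\left(3 \right)} \right)} + E{\left(10 \right)}\right) = - \frac{60}{-79} \left(-6 + \frac{1}{7} \cdot 10\right) = \left(-60\right) \left(- \frac{1}{79}\right) \left(-6 + \frac{10}{7}\right) = \frac{60}{79} \left(- \frac{32}{7}\right) = - \frac{1920}{553}$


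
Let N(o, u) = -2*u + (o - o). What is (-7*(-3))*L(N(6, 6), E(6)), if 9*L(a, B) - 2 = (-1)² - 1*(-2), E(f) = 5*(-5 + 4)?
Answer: 35/3 ≈ 11.667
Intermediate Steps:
E(f) = -5 (E(f) = 5*(-1) = -5)
N(o, u) = -2*u (N(o, u) = -2*u + 0 = -2*u)
L(a, B) = 5/9 (L(a, B) = 2/9 + ((-1)² - 1*(-2))/9 = 2/9 + (1 + 2)/9 = 2/9 + (⅑)*3 = 2/9 + ⅓ = 5/9)
(-7*(-3))*L(N(6, 6), E(6)) = -7*(-3)*(5/9) = 21*(5/9) = 35/3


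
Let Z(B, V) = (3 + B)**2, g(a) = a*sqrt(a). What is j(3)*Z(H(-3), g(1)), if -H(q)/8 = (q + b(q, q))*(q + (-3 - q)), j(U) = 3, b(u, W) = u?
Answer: 59643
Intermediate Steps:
H(q) = 48*q (H(q) = -8*(q + q)*(q + (-3 - q)) = -8*2*q*(-3) = -(-48)*q = 48*q)
g(a) = a**(3/2)
j(3)*Z(H(-3), g(1)) = 3*(3 + 48*(-3))**2 = 3*(3 - 144)**2 = 3*(-141)**2 = 3*19881 = 59643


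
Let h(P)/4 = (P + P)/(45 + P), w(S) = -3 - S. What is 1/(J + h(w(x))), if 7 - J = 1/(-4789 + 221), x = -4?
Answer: 105064/753743 ≈ 0.13939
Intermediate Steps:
J = 31977/4568 (J = 7 - 1/(-4789 + 221) = 7 - 1/(-4568) = 7 - 1*(-1/4568) = 7 + 1/4568 = 31977/4568 ≈ 7.0002)
h(P) = 8*P/(45 + P) (h(P) = 4*((P + P)/(45 + P)) = 4*((2*P)/(45 + P)) = 4*(2*P/(45 + P)) = 8*P/(45 + P))
1/(J + h(w(x))) = 1/(31977/4568 + 8*(-3 - 1*(-4))/(45 + (-3 - 1*(-4)))) = 1/(31977/4568 + 8*(-3 + 4)/(45 + (-3 + 4))) = 1/(31977/4568 + 8*1/(45 + 1)) = 1/(31977/4568 + 8*1/46) = 1/(31977/4568 + 8*1*(1/46)) = 1/(31977/4568 + 4/23) = 1/(753743/105064) = 105064/753743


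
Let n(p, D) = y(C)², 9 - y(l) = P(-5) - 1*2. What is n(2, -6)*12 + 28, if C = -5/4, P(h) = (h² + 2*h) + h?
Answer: 40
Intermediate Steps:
P(h) = h² + 3*h
C = -5/4 (C = -5*¼ = -5/4 ≈ -1.2500)
y(l) = 1 (y(l) = 9 - (-5*(3 - 5) - 1*2) = 9 - (-5*(-2) - 2) = 9 - (10 - 2) = 9 - 1*8 = 9 - 8 = 1)
n(p, D) = 1 (n(p, D) = 1² = 1)
n(2, -6)*12 + 28 = 1*12 + 28 = 12 + 28 = 40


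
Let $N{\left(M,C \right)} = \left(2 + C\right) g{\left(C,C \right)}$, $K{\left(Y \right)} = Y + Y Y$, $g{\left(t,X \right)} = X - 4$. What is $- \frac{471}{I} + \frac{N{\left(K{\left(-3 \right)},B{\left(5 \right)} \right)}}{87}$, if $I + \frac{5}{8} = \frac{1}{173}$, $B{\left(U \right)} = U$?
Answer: $\frac{56718167}{74559} \approx 760.71$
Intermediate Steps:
$g{\left(t,X \right)} = -4 + X$
$K{\left(Y \right)} = Y + Y^{2}$
$I = - \frac{857}{1384}$ ($I = - \frac{5}{8} + \frac{1}{173} = - \frac{857}{1384} \approx -0.61922$)
$N{\left(M,C \right)} = \left(-4 + C\right) \left(2 + C\right)$ ($N{\left(M,C \right)} = \left(2 + C\right) \left(-4 + C\right) = \left(-4 + C\right) \left(2 + C\right)$)
$- \frac{471}{I} + \frac{N{\left(K{\left(-3 \right)},B{\left(5 \right)} \right)}}{87} = - \frac{471}{- \frac{857}{1384}} + \frac{\left(-4 + 5\right) \left(2 + 5\right)}{87} = \left(-471\right) \left(- \frac{1384}{857}\right) + 1 \cdot 7 \cdot \frac{1}{87} = \frac{651864}{857} + 7 \cdot \frac{1}{87} = \frac{651864}{857} + \frac{7}{87} = \frac{56718167}{74559}$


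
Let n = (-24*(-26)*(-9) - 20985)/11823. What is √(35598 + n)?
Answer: √552854715791/3941 ≈ 188.67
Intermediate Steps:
n = -8867/3941 (n = (624*(-9) - 20985)*(1/11823) = (-5616 - 20985)*(1/11823) = -26601*1/11823 = -8867/3941 ≈ -2.2499)
√(35598 + n) = √(35598 - 8867/3941) = √(140282851/3941) = √552854715791/3941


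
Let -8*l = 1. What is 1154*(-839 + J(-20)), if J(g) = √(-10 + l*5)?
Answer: -968206 + 577*I*√170/2 ≈ -9.6821e+5 + 3761.6*I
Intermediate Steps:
l = -⅛ (l = -⅛*1 = -⅛ ≈ -0.12500)
J(g) = I*√170/4 (J(g) = √(-10 - ⅛*5) = √(-10 - 5/8) = √(-85/8) = I*√170/4)
1154*(-839 + J(-20)) = 1154*(-839 + I*√170/4) = -968206 + 577*I*√170/2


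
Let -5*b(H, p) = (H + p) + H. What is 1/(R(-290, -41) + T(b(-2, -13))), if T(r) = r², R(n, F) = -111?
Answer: -25/2486 ≈ -0.010056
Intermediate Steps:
b(H, p) = -2*H/5 - p/5 (b(H, p) = -((H + p) + H)/5 = -(p + 2*H)/5 = -2*H/5 - p/5)
1/(R(-290, -41) + T(b(-2, -13))) = 1/(-111 + (-⅖*(-2) - ⅕*(-13))²) = 1/(-111 + (⅘ + 13/5)²) = 1/(-111 + (17/5)²) = 1/(-111 + 289/25) = 1/(-2486/25) = -25/2486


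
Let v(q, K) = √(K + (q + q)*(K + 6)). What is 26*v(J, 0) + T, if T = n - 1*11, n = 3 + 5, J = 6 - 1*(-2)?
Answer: -3 + 104*√6 ≈ 251.75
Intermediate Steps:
J = 8 (J = 6 + 2 = 8)
n = 8
v(q, K) = √(K + 2*q*(6 + K)) (v(q, K) = √(K + (2*q)*(6 + K)) = √(K + 2*q*(6 + K)))
T = -3 (T = 8 - 1*11 = 8 - 11 = -3)
26*v(J, 0) + T = 26*√(0 + 12*8 + 2*0*8) - 3 = 26*√(0 + 96 + 0) - 3 = 26*√96 - 3 = 26*(4*√6) - 3 = 104*√6 - 3 = -3 + 104*√6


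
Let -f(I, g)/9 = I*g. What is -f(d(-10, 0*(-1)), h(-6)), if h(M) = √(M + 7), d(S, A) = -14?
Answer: -126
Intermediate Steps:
h(M) = √(7 + M)
f(I, g) = -9*I*g
-f(d(-10, 0*(-1)), h(-6)) = -(-9)*(-14)*√(7 - 6) = -(-9)*(-14)*√1 = -(-9)*(-14) = -1*126 = -126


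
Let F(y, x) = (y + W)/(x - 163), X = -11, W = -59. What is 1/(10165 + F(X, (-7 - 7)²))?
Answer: 33/335375 ≈ 9.8397e-5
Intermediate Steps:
F(y, x) = (-59 + y)/(-163 + x) (F(y, x) = (y - 59)/(x - 163) = (-59 + y)/(-163 + x))
1/(10165 + F(X, (-7 - 7)²)) = 1/(10165 + (-59 - 11)/(-163 + (-7 - 7)²)) = 1/(10165 - 70/(-163 + (-14)²)) = 1/(10165 - 70/(-163 + 196)) = 1/(10165 - 70/33) = 1/(335375/33) = 33/335375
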